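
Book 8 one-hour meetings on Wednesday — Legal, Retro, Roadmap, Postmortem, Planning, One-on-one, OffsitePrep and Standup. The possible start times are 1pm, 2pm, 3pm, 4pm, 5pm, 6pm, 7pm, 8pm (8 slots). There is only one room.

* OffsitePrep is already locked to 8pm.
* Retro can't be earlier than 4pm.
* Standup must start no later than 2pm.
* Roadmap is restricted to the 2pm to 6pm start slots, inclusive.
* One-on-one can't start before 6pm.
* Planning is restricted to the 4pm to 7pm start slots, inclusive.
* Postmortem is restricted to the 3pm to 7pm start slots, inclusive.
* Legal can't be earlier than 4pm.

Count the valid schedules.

Splitting on Legal: it can be 4pm (4), 5pm (4), 6pm (2), 7pm (2). Listing each branch's schedules as (Retro, Roadmap, Postmortem, Planning, One-on-one, OffsitePrep, Standup):
Legal=4pm: (5pm,2pm,3pm,6pm,7pm,8pm,1pm) (5pm,2pm,3pm,7pm,6pm,8pm,1pm) (6pm,2pm,3pm,5pm,7pm,8pm,1pm) (7pm,2pm,3pm,5pm,6pm,8pm,1pm) — 4.
Legal=5pm: (4pm,2pm,3pm,6pm,7pm,8pm,1pm) (4pm,2pm,3pm,7pm,6pm,8pm,1pm) (6pm,2pm,3pm,4pm,7pm,8pm,1pm) (7pm,2pm,3pm,4pm,6pm,8pm,1pm) — 4.
Legal=6pm: (4pm,2pm,3pm,5pm,7pm,8pm,1pm) (5pm,2pm,3pm,4pm,7pm,8pm,1pm) — 2.
Legal=7pm: (4pm,2pm,3pm,5pm,6pm,8pm,1pm) (5pm,2pm,3pm,4pm,6pm,8pm,1pm) — 2.
Summing: 4 + 4 + 2 + 2 = 12.

12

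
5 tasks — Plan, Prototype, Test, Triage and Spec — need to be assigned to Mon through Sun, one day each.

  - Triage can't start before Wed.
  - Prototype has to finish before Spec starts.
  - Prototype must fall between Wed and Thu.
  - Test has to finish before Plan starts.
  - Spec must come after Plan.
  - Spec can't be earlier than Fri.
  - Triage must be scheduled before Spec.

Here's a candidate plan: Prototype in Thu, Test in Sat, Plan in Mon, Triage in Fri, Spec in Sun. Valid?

Spec must come after Plan — holds.
Prototype must fall between Wed and Thu — holds.
Prototype has to finish before Spec starts — holds.
Triage can't start before Wed — holds.
Spec can't be earlier than Fri — holds.
Triage must be scheduled before Spec — holds.
Test has to finish before Plan starts — violated.

Invalid. Test has to finish before Plan starts.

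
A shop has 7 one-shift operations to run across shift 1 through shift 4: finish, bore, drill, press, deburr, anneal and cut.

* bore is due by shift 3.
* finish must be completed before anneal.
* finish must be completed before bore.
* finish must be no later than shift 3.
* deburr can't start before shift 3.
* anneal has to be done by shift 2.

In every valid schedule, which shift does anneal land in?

shift 2

Precedence pushes anneal to at least shift 2; anneal's own window allows nothing later than shift 2.
So anneal is pinned to shift 2.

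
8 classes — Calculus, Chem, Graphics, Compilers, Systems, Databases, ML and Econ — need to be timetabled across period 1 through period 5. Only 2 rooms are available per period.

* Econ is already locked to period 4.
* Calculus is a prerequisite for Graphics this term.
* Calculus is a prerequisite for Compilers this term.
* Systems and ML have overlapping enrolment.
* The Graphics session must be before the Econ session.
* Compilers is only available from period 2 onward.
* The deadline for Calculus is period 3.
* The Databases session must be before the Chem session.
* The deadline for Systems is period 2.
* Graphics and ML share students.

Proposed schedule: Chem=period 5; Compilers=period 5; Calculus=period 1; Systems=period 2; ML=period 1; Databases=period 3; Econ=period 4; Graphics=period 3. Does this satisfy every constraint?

Calculus is a prerequisite for Graphics this term — holds.
The deadline for Calculus is period 3 — holds.
The deadline for Systems is period 2 — holds.
The Databases session must be before the Chem session — holds.
Compilers is only available from period 2 onward — holds.
The Graphics session must be before the Econ session — holds.
Calculus is a prerequisite for Compilers this term — holds.
Graphics and ML share students — holds.
Econ is already locked to period 4 — holds.
Only 2 rooms are available per period — holds.
Systems and ML have overlapping enrolment — holds.

Yes, all constraints hold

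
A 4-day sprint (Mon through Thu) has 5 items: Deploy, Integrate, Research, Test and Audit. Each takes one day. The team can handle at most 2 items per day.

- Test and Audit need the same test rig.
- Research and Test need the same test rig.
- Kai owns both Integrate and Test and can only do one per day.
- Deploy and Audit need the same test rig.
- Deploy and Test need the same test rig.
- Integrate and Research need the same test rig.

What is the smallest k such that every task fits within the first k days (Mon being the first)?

3

With at most 2 per day and 5 tasks, at least 3 days are needed.
3 works (last occupied day: Wed): for example Research in Tue, Audit in Tue, Test in Wed, Integrate in Mon, Deploy in Mon.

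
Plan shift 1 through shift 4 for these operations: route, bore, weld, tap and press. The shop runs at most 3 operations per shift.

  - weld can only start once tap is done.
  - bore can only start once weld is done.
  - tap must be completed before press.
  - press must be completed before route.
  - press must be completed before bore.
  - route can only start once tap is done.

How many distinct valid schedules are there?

Splitting on route: it can be shift 3 (3), shift 4 (6). Listing each branch's schedules as (bore, weld, tap, press) by shift number:
route=shift 3: (3,2,1,2) (4,2,1,2) (4,3,1,2) — 3.
route=shift 4: (3,2,1,2) (4,2,1,2) (4,2,1,3) (4,3,1,2) (4,3,1,3) (4,3,2,3) — 6.
Summing: 3 + 6 = 9.

9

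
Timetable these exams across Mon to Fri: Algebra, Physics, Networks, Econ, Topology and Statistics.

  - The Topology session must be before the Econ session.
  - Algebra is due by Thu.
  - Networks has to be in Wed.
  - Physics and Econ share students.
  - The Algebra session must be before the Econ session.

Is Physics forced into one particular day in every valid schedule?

Physics can be Mon (e.g. Networks -> Wed; Statistics -> Mon; Topology -> Mon; Physics -> Mon; Econ -> Tue; Algebra -> Mon) or Tue (e.g. Physics -> Tue, Statistics -> Mon, Topology -> Mon, Networks -> Wed, Econ -> Wed, Algebra -> Mon).

No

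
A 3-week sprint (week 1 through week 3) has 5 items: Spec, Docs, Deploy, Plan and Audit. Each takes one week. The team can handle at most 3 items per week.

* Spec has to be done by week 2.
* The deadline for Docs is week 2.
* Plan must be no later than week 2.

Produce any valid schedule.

Deploy -> week 2, Plan -> week 1, Spec -> week 1, Docs -> week 1, Audit -> week 2

Checking: Spec=week 1 in [week 1,week 2]; Docs=week 1 in [week 1,week 2]; Plan=week 1 in [week 1,week 2]; max 3 per week (cap 3).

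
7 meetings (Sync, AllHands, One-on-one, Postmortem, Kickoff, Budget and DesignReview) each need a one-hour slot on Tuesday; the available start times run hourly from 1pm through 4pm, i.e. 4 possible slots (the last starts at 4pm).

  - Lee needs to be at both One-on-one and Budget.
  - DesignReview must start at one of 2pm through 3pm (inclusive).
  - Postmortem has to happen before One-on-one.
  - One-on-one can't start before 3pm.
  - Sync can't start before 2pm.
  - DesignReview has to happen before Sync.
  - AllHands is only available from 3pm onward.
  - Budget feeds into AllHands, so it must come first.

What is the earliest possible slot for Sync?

Sync is available from 2pm; precedence pushes Sync to at least 3pm.
Sync at 3pm is achievable: Sync in 3pm; Kickoff in 1pm; AllHands in 3pm; Budget in 1pm; DesignReview in 2pm; Postmortem in 1pm; One-on-one in 3pm.

3pm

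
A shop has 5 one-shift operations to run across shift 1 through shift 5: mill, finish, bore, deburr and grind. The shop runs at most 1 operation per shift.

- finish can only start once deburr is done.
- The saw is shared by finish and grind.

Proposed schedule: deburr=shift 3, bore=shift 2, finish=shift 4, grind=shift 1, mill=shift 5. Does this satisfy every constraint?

Yes, all constraints hold

finish can only start once deburr is done — holds.
The saw is shared by finish and grind — holds.
The shop runs at most 1 operation per shift — holds.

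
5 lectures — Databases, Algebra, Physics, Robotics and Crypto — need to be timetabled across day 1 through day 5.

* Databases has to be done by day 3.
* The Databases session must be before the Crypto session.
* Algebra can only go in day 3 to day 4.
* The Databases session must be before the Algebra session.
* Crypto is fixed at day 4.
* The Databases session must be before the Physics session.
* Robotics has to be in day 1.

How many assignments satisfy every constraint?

16

Splitting on Databases: it can be day 1 (8), day 2 (6), day 3 (2). Listing each branch's schedules as (Algebra, Physics, Robotics, Crypto) by day number:
Databases=day 1: (3,2,1,4) (3,3,1,4) (3,4,1,4) (3,5,1,4) (4,2,1,4) (4,3,1,4) (4,4,1,4) (4,5,1,4) — 8.
Databases=day 2: (3,3,1,4) (3,4,1,4) (3,5,1,4) (4,3,1,4) (4,4,1,4) (4,5,1,4) — 6.
Databases=day 3: (4,4,1,4) (4,5,1,4) — 2.
Summing: 8 + 6 + 2 = 16.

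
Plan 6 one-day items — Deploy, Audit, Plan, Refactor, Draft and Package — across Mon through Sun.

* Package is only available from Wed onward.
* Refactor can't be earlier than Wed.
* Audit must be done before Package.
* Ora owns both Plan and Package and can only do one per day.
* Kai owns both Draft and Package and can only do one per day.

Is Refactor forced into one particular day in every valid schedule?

No

Refactor can be Wed (e.g. Audit -> Mon; Refactor -> Wed; Plan -> Mon; Deploy -> Mon; Draft -> Mon; Package -> Wed) or Thu (e.g. Package=Wed; Deploy=Mon; Draft=Mon; Audit=Mon; Plan=Mon; Refactor=Thu).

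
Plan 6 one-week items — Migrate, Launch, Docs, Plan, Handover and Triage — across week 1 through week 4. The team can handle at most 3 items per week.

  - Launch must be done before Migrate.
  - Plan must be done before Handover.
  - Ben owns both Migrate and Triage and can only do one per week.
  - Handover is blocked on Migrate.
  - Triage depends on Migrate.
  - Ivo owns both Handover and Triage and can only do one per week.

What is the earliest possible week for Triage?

week 3

Precedence pushes Triage to at least week 3.
Triage at week 3 is achievable: Docs=week 1, Launch=week 1, Plan=week 1, Triage=week 3, Migrate=week 2, Handover=week 4.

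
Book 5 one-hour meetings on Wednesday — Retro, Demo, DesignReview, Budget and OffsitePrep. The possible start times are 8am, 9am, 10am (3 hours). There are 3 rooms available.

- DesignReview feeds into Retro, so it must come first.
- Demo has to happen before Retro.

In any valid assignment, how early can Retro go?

9am

Precedence pushes Retro to at least 9am.
Retro at 9am is achievable: Retro -> 9am; DesignReview -> 8am; OffsitePrep -> 9am; Budget -> 8am; Demo -> 8am.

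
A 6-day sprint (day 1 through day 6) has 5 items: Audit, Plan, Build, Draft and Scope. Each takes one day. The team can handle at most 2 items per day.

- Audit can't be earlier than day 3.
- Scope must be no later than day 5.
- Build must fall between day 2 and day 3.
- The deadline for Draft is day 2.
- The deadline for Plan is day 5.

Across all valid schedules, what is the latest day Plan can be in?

day 5

Plan's own window allows nothing later than day 5.
Plan at day 5 is achievable: Draft -> day 1, Build -> day 2, Plan -> day 5, Audit -> day 3, Scope -> day 1.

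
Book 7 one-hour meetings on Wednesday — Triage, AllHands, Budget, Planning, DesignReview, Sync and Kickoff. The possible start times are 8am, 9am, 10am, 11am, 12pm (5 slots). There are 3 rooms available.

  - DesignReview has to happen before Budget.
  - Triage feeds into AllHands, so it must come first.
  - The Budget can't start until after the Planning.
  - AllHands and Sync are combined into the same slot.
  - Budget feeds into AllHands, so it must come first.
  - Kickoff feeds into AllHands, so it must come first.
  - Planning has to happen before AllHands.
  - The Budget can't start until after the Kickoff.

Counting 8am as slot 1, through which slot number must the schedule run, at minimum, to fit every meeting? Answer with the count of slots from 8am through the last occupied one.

3 slots

The precedence chain requires at least 3 distinct slots.
With at most 3 per slot and 7 meetings, at least 3 slots are needed.
3 works (last occupied slot: 10am): for example Kickoff -> 8am; AllHands -> 10am; Triage -> 9am; Planning -> 8am; Sync -> 10am; Budget -> 9am; DesignReview -> 8am.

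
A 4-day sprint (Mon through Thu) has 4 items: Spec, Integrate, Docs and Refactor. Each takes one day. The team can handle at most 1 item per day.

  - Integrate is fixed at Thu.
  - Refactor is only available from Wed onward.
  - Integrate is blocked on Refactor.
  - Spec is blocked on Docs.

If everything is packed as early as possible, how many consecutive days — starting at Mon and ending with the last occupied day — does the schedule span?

4

The precedence chain requires at least 2 distinct days.
With at most 1 per day and 4 work items, at least 4 days are needed.
Integrate can't be placed before Thu — that is day 4 counting from Mon — so the schedule must run through at least 4 days.
4 works (last occupied day: Thu): for example Integrate -> Thu; Refactor -> Wed; Docs -> Mon; Spec -> Tue.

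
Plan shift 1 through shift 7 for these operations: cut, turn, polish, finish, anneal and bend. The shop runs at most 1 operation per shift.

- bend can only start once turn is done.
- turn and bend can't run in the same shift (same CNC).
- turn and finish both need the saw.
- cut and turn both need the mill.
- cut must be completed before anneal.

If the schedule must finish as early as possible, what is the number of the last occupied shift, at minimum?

shift 6

The precedence chain requires at least 2 distinct shifts.
With at most 1 per shift and 6 operations, at least 6 shifts are needed.
6 works (last occupied shift: shift 6): for example polish in shift 5; anneal in shift 3; cut in shift 1; bend in shift 4; finish in shift 6; turn in shift 2.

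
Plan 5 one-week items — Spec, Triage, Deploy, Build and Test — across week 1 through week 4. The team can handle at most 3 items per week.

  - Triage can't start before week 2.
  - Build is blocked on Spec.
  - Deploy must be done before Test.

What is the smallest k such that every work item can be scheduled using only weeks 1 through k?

2 weeks

The precedence chain requires at least 2 distinct weeks.
With at most 3 per week and 5 work items, at least 2 weeks are needed.
2 works (last occupied week: week 2): for example Test in week 2; Triage in week 2; Spec in week 1; Deploy in week 1; Build in week 2.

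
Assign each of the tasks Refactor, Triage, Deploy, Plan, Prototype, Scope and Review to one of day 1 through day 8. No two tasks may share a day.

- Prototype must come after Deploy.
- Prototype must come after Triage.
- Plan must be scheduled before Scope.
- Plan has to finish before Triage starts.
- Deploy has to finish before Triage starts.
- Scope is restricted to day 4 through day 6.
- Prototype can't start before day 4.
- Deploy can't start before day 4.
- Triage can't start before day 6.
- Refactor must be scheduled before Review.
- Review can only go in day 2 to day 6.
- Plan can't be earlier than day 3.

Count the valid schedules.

Splitting on Refactor: it can be day 1 (22), day 2 (9). Listing each branch's schedules as (Triage, Deploy, Plan, Prototype, Scope, Review) by day number:
Refactor=day 1: (6,4,3,7,5,2) (6,4,3,8,5,2) (6,5,3,7,4,2) (6,5,3,8,4,2) (7,4,3,8,5,2) (7,4,3,8,5,6) (7,4,3,8,6,2) (7,4,3,8,6,5) (7,4,5,8,6,2) (7,4,5,8,6,3) (7,5,3,8,4,2) (7,5,3,8,4,6) (7,5,3,8,6,2) (7,5,3,8,6,4) (7,5,4,8,6,2) (7,5,4,8,6,3) (7,6,3,8,4,2) (7,6,3,8,4,5) (7,6,3,8,5,2) (7,6,3,8,5,4) (7,6,4,8,5,2) (7,6,4,8,5,3) — 22.
Refactor=day 2: (7,4,3,8,5,6) (7,4,3,8,6,5) (7,4,5,8,6,3) (7,5,3,8,4,6) (7,5,3,8,6,4) (7,5,4,8,6,3) (7,6,3,8,4,5) (7,6,3,8,5,4) (7,6,4,8,5,3) — 9.
Summing: 22 + 9 = 31.

31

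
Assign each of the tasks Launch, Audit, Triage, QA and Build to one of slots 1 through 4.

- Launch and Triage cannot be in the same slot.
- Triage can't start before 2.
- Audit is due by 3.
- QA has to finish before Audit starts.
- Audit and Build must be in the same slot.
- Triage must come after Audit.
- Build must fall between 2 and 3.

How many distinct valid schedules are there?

Splitting on Launch: it can be 1 (4), 2 (4), 3 (3), 4 (1). Listing each branch's schedules as (Audit, Triage, QA, Build):
Launch=1: (2,3,1,2) (2,4,1,2) (3,4,1,3) (3,4,2,3) — 4.
Launch=2: (2,3,1,2) (2,4,1,2) (3,4,1,3) (3,4,2,3) — 4.
Launch=3: (2,4,1,2) (3,4,1,3) (3,4,2,3) — 3.
Launch=4: (2,3,1,2) — 1.
Summing: 4 + 4 + 3 + 1 = 12.

12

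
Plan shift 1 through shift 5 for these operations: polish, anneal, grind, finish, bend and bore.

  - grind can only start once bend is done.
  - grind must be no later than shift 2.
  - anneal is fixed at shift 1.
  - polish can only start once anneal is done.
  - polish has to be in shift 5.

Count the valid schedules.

Splitting on finish: it can be shift 1 (5), shift 2 (5), shift 3 (5), shift 4 (5), shift 5 (5). Listing each branch's schedules as (polish, anneal, grind, bend, bore) by shift number:
finish=shift 1: (5,1,2,1,1) (5,1,2,1,2) (5,1,2,1,3) (5,1,2,1,4) (5,1,2,1,5) — 5.
finish=shift 2: (5,1,2,1,1) (5,1,2,1,2) (5,1,2,1,3) (5,1,2,1,4) (5,1,2,1,5) — 5.
finish=shift 3: (5,1,2,1,1) (5,1,2,1,2) (5,1,2,1,3) (5,1,2,1,4) (5,1,2,1,5) — 5.
finish=shift 4: (5,1,2,1,1) (5,1,2,1,2) (5,1,2,1,3) (5,1,2,1,4) (5,1,2,1,5) — 5.
finish=shift 5: (5,1,2,1,1) (5,1,2,1,2) (5,1,2,1,3) (5,1,2,1,4) (5,1,2,1,5) — 5.
Summing: 5 + 5 + 5 + 5 + 5 = 25.

25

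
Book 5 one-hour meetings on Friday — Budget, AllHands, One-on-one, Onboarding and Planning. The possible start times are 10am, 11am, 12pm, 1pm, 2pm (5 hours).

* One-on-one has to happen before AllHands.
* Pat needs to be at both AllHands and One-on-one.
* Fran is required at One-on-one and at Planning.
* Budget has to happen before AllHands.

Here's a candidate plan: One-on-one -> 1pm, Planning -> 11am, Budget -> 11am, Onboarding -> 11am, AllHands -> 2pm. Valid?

One-on-one has to happen before AllHands — holds.
Pat needs to be at both AllHands and One-on-one — holds.
Budget has to happen before AllHands — holds.
Fran is required at One-on-one and at Planning — holds.

Yes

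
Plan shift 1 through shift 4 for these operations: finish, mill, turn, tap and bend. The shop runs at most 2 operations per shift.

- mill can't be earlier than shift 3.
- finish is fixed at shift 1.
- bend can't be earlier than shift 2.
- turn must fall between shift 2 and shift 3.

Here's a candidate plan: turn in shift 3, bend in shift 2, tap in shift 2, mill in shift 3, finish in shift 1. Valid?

The shop runs at most 2 operations per shift — holds.
bend can't be earlier than shift 2 — holds.
finish is fixed at shift 1 — holds.
mill can't be earlier than shift 3 — holds.
turn must fall between shift 2 and shift 3 — holds.

Valid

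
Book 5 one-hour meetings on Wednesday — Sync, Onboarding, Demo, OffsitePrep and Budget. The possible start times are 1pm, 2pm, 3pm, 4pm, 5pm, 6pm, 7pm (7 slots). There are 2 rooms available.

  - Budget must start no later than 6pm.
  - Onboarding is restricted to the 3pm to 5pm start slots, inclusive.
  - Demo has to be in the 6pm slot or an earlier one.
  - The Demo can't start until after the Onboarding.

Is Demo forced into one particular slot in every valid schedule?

Demo can be 4pm (e.g. Budget -> 1pm, OffsitePrep -> 2pm, Sync -> 1pm, Demo -> 4pm, Onboarding -> 3pm) or 5pm (e.g. Onboarding in 3pm; Demo in 5pm; Sync in 1pm; Budget in 1pm; OffsitePrep in 2pm).

No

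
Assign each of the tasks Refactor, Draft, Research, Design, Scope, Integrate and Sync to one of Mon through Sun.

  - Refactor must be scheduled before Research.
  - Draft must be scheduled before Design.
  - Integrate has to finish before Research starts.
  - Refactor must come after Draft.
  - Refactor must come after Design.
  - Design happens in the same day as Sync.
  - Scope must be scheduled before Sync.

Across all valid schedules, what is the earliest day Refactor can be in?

Precedence pushes Refactor to at least Wed; downstream work caps Refactor at Sat.
Refactor at Wed is achievable: Design -> Tue, Scope -> Mon, Draft -> Mon, Sync -> Tue, Refactor -> Wed, Integrate -> Mon, Research -> Thu.

Wed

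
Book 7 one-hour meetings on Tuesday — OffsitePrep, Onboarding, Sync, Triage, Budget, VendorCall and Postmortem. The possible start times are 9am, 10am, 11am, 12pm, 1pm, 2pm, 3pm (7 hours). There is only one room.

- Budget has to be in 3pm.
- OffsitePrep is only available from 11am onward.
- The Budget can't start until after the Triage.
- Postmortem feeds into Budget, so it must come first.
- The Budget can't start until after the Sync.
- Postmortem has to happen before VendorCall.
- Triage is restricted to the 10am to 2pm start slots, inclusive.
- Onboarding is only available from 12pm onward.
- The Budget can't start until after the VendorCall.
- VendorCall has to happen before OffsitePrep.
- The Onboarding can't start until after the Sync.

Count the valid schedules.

Splitting on OffsitePrep: it can be 11am (3), 12pm (8), 1pm (12), 2pm (16). Listing each branch's schedules as (Onboarding, Sync, Triage, Budget, VendorCall, Postmortem):
OffsitePrep=11am: (1pm,12pm,2pm,3pm,10am,9am) (2pm,12pm,1pm,3pm,10am,9am) (2pm,1pm,12pm,3pm,10am,9am) — 3.
OffsitePrep=12pm: (1pm,9am,2pm,3pm,11am,10am) (1pm,10am,2pm,3pm,11am,9am) (1pm,11am,2pm,3pm,10am,9am) (2pm,9am,1pm,3pm,11am,10am) (2pm,10am,1pm,3pm,11am,9am) (2pm,11am,1pm,3pm,10am,9am) (2pm,1pm,10am,3pm,11am,9am) (2pm,1pm,11am,3pm,10am,9am) — 8.
OffsitePrep=1pm: (12pm,9am,2pm,3pm,11am,10am) (12pm,10am,2pm,3pm,11am,9am) (12pm,11am,2pm,3pm,10am,9am) (2pm,9am,10am,3pm,12pm,11am) (2pm,9am,11am,3pm,12pm,10am) (2pm,9am,12pm,3pm,11am,10am) (2pm,10am,11am,3pm,12pm,9am) (2pm,10am,12pm,3pm,11am,9am) (2pm,11am,10am,3pm,12pm,9am) (2pm,11am,12pm,3pm,10am,9am) (2pm,12pm,10am,3pm,11am,9am) (2pm,12pm,11am,3pm,10am,9am) — 12.
OffsitePrep=2pm: (12pm,9am,10am,3pm,1pm,11am) (12pm,9am,11am,3pm,1pm,10am) (12pm,9am,1pm,3pm,11am,10am) (12pm,10am,11am,3pm,1pm,9am) (12pm,10am,1pm,3pm,11am,9am) (12pm,11am,10am,3pm,1pm,9am) (12pm,11am,1pm,3pm,10am,9am) (1pm,9am,10am,3pm,12pm,11am) (1pm,9am,11am,3pm,12pm,10am) (1pm,9am,12pm,3pm,11am,10am) (1pm,10am,11am,3pm,12pm,9am) (1pm,10am,12pm,3pm,11am,9am) (1pm,11am,10am,3pm,12pm,9am) (1pm,11am,12pm,3pm,10am,9am) (1pm,12pm,10am,3pm,11am,9am) (1pm,12pm,11am,3pm,10am,9am) — 16.
Summing: 3 + 8 + 12 + 16 = 39.

39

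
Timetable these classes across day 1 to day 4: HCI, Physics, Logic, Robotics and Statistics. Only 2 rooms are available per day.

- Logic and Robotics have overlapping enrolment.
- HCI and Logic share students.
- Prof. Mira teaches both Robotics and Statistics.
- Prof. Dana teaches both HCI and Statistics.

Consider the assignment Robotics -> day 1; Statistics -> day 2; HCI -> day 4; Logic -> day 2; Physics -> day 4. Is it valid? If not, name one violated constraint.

Yes, all constraints hold

Prof. Mira teaches both Robotics and Statistics — holds.
Prof. Dana teaches both HCI and Statistics — holds.
Only 2 rooms are available per day — holds.
Logic and Robotics have overlapping enrolment — holds.
HCI and Logic share students — holds.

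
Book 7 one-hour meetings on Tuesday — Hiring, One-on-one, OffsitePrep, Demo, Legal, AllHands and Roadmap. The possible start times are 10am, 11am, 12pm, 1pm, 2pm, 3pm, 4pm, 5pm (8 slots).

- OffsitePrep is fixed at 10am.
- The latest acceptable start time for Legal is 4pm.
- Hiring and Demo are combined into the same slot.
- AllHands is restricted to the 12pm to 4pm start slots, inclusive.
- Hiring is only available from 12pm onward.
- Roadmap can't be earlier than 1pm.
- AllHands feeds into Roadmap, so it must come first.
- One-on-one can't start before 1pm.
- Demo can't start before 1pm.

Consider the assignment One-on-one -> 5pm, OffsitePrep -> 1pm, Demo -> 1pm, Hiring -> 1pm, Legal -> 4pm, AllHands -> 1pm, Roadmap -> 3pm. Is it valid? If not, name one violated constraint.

Hiring is only available from 12pm onward — holds.
Hiring and Demo are combined into the same slot — holds.
OffsitePrep is fixed at 10am — violated.
Demo can't start before 1pm — holds.
AllHands feeds into Roadmap, so it must come first — holds.
AllHands is restricted to the 12pm to 4pm start slots, inclusive — holds.
One-on-one can't start before 1pm — holds.
Roadmap can't be earlier than 1pm — holds.
The latest acceptable start time for Legal is 4pm — holds.

No. OffsitePrep is fixed at 10am is not satisfied.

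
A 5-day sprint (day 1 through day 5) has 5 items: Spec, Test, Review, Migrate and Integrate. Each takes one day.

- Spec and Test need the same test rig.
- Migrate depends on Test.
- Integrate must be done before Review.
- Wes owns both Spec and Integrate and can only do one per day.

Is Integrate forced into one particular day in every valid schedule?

No

Integrate can be day 1 (e.g. Integrate in day 1, Migrate in day 2, Review in day 2, Test in day 1, Spec in day 2) or day 2 (e.g. Review in day 3, Migrate in day 2, Spec in day 3, Test in day 1, Integrate in day 2).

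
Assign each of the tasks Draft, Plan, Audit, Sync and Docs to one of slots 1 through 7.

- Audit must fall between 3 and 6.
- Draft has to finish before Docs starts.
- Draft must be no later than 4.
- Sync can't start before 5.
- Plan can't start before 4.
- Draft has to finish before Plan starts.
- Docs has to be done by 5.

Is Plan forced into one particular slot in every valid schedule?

No

Plan can be 4 (e.g. Plan=4, Docs=2, Sync=5, Draft=1, Audit=3) or 5 (e.g. Sync=5, Docs=2, Audit=3, Draft=1, Plan=5).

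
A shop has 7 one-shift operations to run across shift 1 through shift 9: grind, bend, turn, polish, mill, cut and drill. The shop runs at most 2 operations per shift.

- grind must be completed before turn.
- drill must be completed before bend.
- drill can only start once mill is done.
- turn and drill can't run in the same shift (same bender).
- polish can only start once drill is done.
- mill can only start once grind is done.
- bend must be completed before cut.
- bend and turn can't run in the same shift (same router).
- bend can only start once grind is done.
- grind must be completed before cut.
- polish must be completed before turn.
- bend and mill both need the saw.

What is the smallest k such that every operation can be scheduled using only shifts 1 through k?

The precedence chain requires at least 5 distinct shifts.
With at most 2 per shift and 7 operations, at least 4 shifts are needed.
5 works (last occupied shift: shift 5): for example bend in shift 4; turn in shift 5; grind in shift 1; cut in shift 5; polish in shift 4; mill in shift 2; drill in shift 3.

5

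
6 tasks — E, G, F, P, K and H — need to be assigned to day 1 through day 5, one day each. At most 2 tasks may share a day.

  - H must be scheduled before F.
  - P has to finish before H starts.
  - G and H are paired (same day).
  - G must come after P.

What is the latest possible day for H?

Precedence pushes H to at least day 2; downstream work caps H at day 4.
H at day 4 is achievable: F in day 5; E in day 1; K in day 2; P in day 1; G in day 4; H in day 4.

day 4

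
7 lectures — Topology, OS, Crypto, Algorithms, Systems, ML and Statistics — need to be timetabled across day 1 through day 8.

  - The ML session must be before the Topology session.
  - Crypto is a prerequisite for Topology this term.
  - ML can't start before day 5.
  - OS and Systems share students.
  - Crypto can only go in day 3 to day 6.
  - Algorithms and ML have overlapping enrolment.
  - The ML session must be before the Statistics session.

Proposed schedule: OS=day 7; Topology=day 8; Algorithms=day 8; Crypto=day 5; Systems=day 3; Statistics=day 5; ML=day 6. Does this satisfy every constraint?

Invalid. The ML session must be before the Statistics session.

Crypto is a prerequisite for Topology this term — holds.
OS and Systems share students — holds.
Algorithms and ML have overlapping enrolment — holds.
ML can't start before day 5 — holds.
Crypto can only go in day 3 to day 6 — holds.
The ML session must be before the Statistics session — violated.
The ML session must be before the Topology session — holds.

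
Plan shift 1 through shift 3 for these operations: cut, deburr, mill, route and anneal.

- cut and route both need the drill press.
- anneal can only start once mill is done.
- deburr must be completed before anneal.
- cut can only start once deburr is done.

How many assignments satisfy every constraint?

Splitting on cut: it can be shift 2 (6), shift 3 (10). Listing each branch's schedules as (deburr, mill, route, anneal) by shift number:
cut=shift 2: (1,1,1,2) (1,1,1,3) (1,1,3,2) (1,1,3,3) (1,2,1,3) (1,2,3,3) — 6.
cut=shift 3: (1,1,1,2) (1,1,1,3) (1,1,2,2) (1,1,2,3) (1,2,1,3) (1,2,2,3) (2,1,1,3) (2,1,2,3) (2,2,1,3) (2,2,2,3) — 10.
Summing: 6 + 10 = 16.

16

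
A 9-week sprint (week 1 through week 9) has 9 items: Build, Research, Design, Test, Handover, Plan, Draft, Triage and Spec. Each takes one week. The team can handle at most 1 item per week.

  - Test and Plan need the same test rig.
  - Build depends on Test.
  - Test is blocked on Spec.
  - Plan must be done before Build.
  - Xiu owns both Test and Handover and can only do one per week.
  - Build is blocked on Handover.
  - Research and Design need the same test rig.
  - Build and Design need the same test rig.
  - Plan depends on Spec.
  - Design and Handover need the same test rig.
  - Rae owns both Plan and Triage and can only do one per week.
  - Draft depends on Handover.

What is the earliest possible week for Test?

week 2

Precedence pushes Test to at least week 2; downstream work caps Test at week 8.
Test at week 2 is achievable: Test -> week 2, Draft -> week 6, Design -> week 8, Handover -> week 3, Spec -> week 1, Triage -> week 9, Build -> week 5, Plan -> week 4, Research -> week 7.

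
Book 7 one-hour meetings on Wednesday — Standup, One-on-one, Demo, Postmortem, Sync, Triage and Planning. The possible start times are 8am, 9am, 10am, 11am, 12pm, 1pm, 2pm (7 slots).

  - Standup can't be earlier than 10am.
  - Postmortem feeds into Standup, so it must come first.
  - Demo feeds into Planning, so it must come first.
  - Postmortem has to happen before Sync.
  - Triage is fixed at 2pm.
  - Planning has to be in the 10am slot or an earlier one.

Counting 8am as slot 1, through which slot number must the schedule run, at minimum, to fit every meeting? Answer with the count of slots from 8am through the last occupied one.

The precedence chain requires at least 2 distinct slots.
Triage can't be placed before 2pm — that is slot 7 counting from 8am — so the schedule must run through at least 7 slots.
7 works (last occupied slot: 2pm): for example Triage -> 2pm, Postmortem -> 8am, Sync -> 9am, Standup -> 10am, One-on-one -> 8am, Demo -> 8am, Planning -> 9am.

7 slots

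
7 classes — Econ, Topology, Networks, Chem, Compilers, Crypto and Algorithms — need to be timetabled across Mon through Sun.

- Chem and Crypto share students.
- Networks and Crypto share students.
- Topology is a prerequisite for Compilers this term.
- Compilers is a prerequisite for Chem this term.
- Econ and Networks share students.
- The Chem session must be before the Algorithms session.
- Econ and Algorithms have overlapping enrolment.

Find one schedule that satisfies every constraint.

Crypto in Mon, Compilers in Tue, Topology in Mon, Networks in Tue, Econ in Mon, Algorithms in Thu, Chem in Wed

Checking: Compilers(Tue) before Chem(Wed); Topology(Mon) before Compilers(Tue); Chem(Wed) before Algorithms(Thu); Chem(Wed) != Crypto(Mon); Econ(Mon) != Networks(Tue); Networks(Tue) != Crypto(Mon); Econ(Mon) != Algorithms(Thu).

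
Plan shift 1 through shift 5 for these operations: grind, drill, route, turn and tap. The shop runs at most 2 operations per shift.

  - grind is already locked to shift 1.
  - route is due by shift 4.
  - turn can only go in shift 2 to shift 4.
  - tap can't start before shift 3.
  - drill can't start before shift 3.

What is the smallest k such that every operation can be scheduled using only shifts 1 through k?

3 shifts

With at most 2 per shift and 5 operations, at least 3 shifts are needed.
drill can't be placed before shift 3, so the schedule must run through at least shift 3.
3 works (last occupied shift: shift 3): for example drill=shift 3, route=shift 1, tap=shift 3, grind=shift 1, turn=shift 2.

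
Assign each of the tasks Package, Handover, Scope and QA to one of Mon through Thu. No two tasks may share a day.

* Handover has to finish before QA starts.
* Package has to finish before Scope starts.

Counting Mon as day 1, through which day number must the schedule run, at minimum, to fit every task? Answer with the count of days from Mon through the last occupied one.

The precedence chain requires at least 2 distinct days.
With at most 1 per day and 4 tasks, at least 4 days are needed.
4 works (last occupied day: Thu): for example Package -> Mon; Scope -> Wed; QA -> Thu; Handover -> Tue.

4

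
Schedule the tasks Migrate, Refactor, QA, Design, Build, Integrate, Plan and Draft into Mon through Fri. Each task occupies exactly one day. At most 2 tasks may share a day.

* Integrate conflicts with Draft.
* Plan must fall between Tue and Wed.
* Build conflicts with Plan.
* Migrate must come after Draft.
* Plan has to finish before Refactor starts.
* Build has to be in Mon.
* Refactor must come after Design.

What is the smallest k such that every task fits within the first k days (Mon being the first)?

4 days

The precedence chain requires at least 2 distinct days.
With at most 2 per day and 8 tasks, at least 4 days are needed.
Propagating the time windows through the other constraints, Refactor can't land before Wed — that is day 3 counting from Mon — so the schedule must run through at least 3 days.
4 works (last occupied day: Thu): for example Integrate in Thu, Design in Mon, Plan in Tue, Refactor in Wed, Migrate in Wed, Draft in Tue, Build in Mon, QA in Thu.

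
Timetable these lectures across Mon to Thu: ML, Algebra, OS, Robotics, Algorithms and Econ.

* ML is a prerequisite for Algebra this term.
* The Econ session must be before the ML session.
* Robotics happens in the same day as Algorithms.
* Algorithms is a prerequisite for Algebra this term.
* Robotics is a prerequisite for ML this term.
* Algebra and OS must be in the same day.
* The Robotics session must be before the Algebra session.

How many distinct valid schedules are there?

Splitting on ML: it can be Tue (2), Wed (4). Listing each branch's schedules as (Algebra, OS, Robotics, Algorithms, Econ):
ML=Tue: (Wed,Wed,Mon,Mon,Mon) (Thu,Thu,Mon,Mon,Mon) — 2.
ML=Wed: (Thu,Thu,Mon,Mon,Mon) (Thu,Thu,Mon,Mon,Tue) (Thu,Thu,Tue,Tue,Mon) (Thu,Thu,Tue,Tue,Tue) — 4.
Summing: 2 + 4 = 6.

6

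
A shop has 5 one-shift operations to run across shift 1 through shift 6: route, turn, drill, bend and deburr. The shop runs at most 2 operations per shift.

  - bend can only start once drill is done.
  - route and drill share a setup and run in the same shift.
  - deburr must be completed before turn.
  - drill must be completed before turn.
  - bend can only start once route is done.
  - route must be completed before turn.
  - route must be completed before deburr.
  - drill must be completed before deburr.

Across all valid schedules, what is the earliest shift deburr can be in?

shift 2

Precedence pushes deburr to at least shift 2; downstream work caps deburr at shift 5.
deburr at shift 2 is achievable: bend -> shift 2, deburr -> shift 2, drill -> shift 1, route -> shift 1, turn -> shift 3.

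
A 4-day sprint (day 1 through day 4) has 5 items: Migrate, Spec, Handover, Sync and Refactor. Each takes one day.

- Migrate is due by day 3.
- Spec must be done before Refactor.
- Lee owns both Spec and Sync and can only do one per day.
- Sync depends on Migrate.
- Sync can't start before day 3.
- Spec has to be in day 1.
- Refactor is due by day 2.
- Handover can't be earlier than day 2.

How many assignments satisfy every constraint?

15

Splitting on Migrate: it can be day 1 (6), day 2 (6), day 3 (3). Listing each branch's schedules as (Spec, Handover, Sync, Refactor) by day number:
Migrate=day 1: (1,2,3,2) (1,2,4,2) (1,3,3,2) (1,3,4,2) (1,4,3,2) (1,4,4,2) — 6.
Migrate=day 2: (1,2,3,2) (1,2,4,2) (1,3,3,2) (1,3,4,2) (1,4,3,2) (1,4,4,2) — 6.
Migrate=day 3: (1,2,4,2) (1,3,4,2) (1,4,4,2) — 3.
Summing: 6 + 6 + 3 = 15.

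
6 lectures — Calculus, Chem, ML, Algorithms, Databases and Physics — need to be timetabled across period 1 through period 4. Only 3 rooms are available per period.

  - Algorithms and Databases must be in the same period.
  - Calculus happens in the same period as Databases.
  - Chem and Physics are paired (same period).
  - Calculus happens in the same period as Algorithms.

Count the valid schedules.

Splitting on Calculus: it can be period 1 (9), period 2 (9), period 3 (9), period 4 (9). Listing each branch's schedules as (Chem, ML, Algorithms, Databases, Physics) by period number:
Calculus=period 1: (2,2,1,1,2) (2,3,1,1,2) (2,4,1,1,2) (3,2,1,1,3) (3,3,1,1,3) (3,4,1,1,3) (4,2,1,1,4) (4,3,1,1,4) (4,4,1,1,4) — 9.
Calculus=period 2: (1,1,2,2,1) (1,3,2,2,1) (1,4,2,2,1) (3,1,2,2,3) (3,3,2,2,3) (3,4,2,2,3) (4,1,2,2,4) (4,3,2,2,4) (4,4,2,2,4) — 9.
Calculus=period 3: (1,1,3,3,1) (1,2,3,3,1) (1,4,3,3,1) (2,1,3,3,2) (2,2,3,3,2) (2,4,3,3,2) (4,1,3,3,4) (4,2,3,3,4) (4,4,3,3,4) — 9.
Calculus=period 4: (1,1,4,4,1) (1,2,4,4,1) (1,3,4,4,1) (2,1,4,4,2) (2,2,4,4,2) (2,3,4,4,2) (3,1,4,4,3) (3,2,4,4,3) (3,3,4,4,3) — 9.
Summing: 9 + 9 + 9 + 9 = 36.

36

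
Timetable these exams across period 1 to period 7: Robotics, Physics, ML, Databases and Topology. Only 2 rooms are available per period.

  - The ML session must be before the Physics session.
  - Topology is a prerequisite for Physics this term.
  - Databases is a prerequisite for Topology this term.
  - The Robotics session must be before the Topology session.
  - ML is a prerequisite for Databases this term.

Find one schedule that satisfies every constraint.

Robotics in period 1; Databases in period 2; Physics in period 4; Topology in period 3; ML in period 1

Checking: ML(period 1) before Databases(period 2); ML(period 1) before Physics(period 4); Databases(period 2) before Topology(period 3); Robotics(period 1) before Topology(period 3); Topology(period 3) before Physics(period 4); max 2 per period (cap 2).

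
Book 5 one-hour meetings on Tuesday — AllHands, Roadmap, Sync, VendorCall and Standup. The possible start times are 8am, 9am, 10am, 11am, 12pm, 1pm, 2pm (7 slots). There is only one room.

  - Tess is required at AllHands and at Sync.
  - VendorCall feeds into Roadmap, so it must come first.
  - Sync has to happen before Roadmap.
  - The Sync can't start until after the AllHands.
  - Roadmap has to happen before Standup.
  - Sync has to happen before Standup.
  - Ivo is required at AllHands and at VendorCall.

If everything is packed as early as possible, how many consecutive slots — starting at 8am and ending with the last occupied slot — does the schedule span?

5 slots

The precedence chain requires at least 4 distinct slots.
With at most 1 per slot and 5 meetings, at least 5 slots are needed.
5 works (last occupied slot: 12pm): for example Standup=12pm, Sync=9am, Roadmap=11am, VendorCall=10am, AllHands=8am.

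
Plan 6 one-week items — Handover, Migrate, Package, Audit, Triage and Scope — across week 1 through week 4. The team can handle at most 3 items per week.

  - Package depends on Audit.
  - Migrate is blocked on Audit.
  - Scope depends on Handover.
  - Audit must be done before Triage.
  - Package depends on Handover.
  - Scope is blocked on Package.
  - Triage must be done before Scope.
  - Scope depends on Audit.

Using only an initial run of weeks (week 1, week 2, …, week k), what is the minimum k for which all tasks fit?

3 weeks

The precedence chain requires at least 3 distinct weeks.
With at most 3 per week and 6 tasks, at least 2 weeks are needed.
3 works (last occupied week: week 3): for example Handover=week 1; Package=week 2; Migrate=week 2; Triage=week 2; Audit=week 1; Scope=week 3.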